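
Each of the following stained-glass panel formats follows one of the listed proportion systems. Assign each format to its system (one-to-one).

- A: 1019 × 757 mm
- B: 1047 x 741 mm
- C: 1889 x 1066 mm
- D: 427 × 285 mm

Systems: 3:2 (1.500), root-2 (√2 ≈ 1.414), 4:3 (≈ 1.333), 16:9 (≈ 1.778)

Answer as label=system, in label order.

A=4:3, B=root-2, C=16:9, D=3:2

A = 1019/757 ≈ 1.346 → 4:3 (1.333)
B = 1047/741 ≈ 1.413 → root-2 (1.414)
C = 1889/1066 ≈ 1.772 → 16:9 (1.778)
D = 427/285 ≈ 1.498 → 3:2 (1.500)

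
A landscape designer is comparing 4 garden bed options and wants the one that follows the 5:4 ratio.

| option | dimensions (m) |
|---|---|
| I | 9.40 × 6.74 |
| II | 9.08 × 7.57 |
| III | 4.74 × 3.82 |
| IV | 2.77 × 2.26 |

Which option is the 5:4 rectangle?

III

Target 5:4 ≈ 1.250.
I: 1.395 (Δ0.145)  II: 1.199 (Δ0.051)  III: 1.241 (Δ0.009)  IV: 1.226 (Δ0.024)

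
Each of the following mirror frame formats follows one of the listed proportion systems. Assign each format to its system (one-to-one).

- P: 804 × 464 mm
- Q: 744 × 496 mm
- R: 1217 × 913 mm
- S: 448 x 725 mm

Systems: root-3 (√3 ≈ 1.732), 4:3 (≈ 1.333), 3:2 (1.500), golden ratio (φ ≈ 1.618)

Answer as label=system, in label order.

P=root-3, Q=3:2, R=4:3, S=golden ratio

P = 804/464 ≈ 1.733 → root-3 (1.732)
Q = 744/496 ≈ 1.500 → 3:2 (1.500)
R = 1217/913 ≈ 1.333 → 4:3 (1.333)
S = 725/448 ≈ 1.618 → golden ratio (1.618)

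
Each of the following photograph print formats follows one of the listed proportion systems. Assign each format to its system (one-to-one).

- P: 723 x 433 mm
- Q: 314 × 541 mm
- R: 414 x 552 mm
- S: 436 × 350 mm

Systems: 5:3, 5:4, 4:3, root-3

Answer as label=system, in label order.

P=5:3, Q=root-3, R=4:3, S=5:4

P = 723/433 ≈ 1.670 → 5:3 (1.667)
Q = 541/314 ≈ 1.723 → root-3 (1.732)
R = 552/414 ≈ 1.333 → 4:3 (1.333)
S = 436/350 ≈ 1.246 → 5:4 (1.250)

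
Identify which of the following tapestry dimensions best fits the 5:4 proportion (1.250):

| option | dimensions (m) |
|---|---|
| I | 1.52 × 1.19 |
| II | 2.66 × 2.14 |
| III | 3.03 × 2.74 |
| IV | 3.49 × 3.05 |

II

Target 5:4 ≈ 1.250.
I: 1.277 (Δ0.027)  II: 1.243 (Δ0.007)  III: 1.106 (Δ0.144)  IV: 1.144 (Δ0.106)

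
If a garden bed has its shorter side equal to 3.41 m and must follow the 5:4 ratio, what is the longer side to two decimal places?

5:4 = 1.25000.
Longer side = 3.41 × 1.25000 ≈ 4.2625 → 4.26 m.

4.26 m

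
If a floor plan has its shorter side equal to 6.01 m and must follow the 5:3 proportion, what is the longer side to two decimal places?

10.02 m

5:3 ≈ 1.66667.
Longer side = 6.01 × 1.66667 ≈ 10.0167 → 10.02 m.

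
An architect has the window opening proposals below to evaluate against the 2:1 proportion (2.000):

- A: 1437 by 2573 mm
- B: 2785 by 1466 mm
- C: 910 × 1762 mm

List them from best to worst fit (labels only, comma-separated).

A: 2573/1437 ≈ 1.791 → |1.791 − 2.000| = 0.209
B: 2785/1466 ≈ 1.900 → |1.900 − 2.000| = 0.100
C: 1762/910 ≈ 1.936 → |1.936 − 2.000| = 0.064

C, B, A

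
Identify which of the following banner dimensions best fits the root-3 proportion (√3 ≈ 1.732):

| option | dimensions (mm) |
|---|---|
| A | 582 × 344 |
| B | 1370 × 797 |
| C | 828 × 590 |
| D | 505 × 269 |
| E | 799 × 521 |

B

Target root-3 ≈ 1.732.
A: 1.692 (Δ0.040)  B: 1.719 (Δ0.013)  C: 1.403 (Δ0.329)  D: 1.877 (Δ0.145)  E: 1.534 (Δ0.198)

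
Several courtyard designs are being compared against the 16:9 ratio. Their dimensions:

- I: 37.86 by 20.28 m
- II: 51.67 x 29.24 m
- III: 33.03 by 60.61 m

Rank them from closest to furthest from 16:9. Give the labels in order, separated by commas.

Ratios: I = 37.86 / 20.28 ≈ 1.867; II = 51.67 / 29.24 ≈ 1.767; III = 60.61 / 33.03 ≈ 1.835.
|Δ from 1.778|: I 0.089; II 0.011; III 0.057.

II, III, I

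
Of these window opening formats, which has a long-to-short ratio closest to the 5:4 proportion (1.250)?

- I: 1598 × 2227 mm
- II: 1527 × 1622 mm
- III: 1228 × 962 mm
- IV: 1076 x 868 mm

IV

Ratios (long/short): I ≈ 1.394; II ≈ 1.062; III ≈ 1.277; IV ≈ 1.240.
5:4 ≈ 1.250; option IV is nearest (Δ 0.010).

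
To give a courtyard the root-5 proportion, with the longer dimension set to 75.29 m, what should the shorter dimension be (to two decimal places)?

33.67 m

root-5 ≈ 2.23607.
Shorter side = 75.29 ÷ 2.23607 ≈ 33.6707 → 33.67 m.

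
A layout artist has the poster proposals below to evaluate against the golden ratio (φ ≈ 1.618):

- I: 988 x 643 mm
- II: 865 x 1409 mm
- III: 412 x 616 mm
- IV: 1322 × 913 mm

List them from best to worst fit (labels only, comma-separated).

I: 988/643 ≈ 1.537 → |1.537 − 1.618| = 0.081
II: 1409/865 ≈ 1.629 → |1.629 − 1.618| = 0.011
III: 616/412 ≈ 1.495 → |1.495 − 1.618| = 0.123
IV: 1322/913 ≈ 1.448 → |1.448 − 1.618| = 0.170

II, I, III, IV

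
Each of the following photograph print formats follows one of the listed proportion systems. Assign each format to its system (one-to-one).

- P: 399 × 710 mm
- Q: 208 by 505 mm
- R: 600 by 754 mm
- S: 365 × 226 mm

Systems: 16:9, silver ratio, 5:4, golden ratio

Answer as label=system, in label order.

Ratios: P ≈ 1.779; Q ≈ 2.428; R ≈ 1.257; S ≈ 1.615.
Targets: 16:9 ≈ 1.778; silver ratio ≈ 2.414; 5:4 ≈ 1.250; golden ratio ≈ 1.618.

P=16:9, Q=silver ratio, R=5:4, S=golden ratio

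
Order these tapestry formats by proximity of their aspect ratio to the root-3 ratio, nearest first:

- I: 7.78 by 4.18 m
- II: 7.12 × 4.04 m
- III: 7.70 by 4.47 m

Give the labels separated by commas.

III, II, I

Ratios: I = 7.78 / 4.18 ≈ 1.861; II = 7.12 / 4.04 ≈ 1.762; III = 7.70 / 4.47 ≈ 1.723.
|Δ from 1.732|: I 0.129; II 0.030; III 0.009.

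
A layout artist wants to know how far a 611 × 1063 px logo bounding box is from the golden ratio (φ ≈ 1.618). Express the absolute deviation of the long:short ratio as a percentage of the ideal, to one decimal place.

Ratio = 1063 / 611 ≈ 1.7398.
Ideal golden ratio ≈ 1.6180. |1.7398 − 1.6180| / 1.6180 ≈ 7.53% → 7.5%.

7.5%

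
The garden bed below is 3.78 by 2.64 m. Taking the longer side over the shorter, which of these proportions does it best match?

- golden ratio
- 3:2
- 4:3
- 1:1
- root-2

root-2

Ratio = 3.78 / 2.64 ≈ 1.432.
Distances: golden ratio 1.618 (Δ 0.186); 3:2 1.500 (Δ 0.068); 4:3 1.333 (Δ 0.099); 1:1 1.000 (Δ 0.432); root-2 1.414 (Δ 0.018).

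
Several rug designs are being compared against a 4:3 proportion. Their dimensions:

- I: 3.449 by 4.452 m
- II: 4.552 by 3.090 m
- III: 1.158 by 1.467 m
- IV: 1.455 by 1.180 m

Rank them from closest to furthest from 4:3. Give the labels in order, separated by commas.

I, III, IV, II

I: 4.452/3.449 ≈ 1.291 → |1.291 − 1.333| = 0.042
II: 4.552/3.090 ≈ 1.473 → |1.473 − 1.333| = 0.140
III: 1.467/1.158 ≈ 1.267 → |1.267 − 1.333| = 0.066
IV: 1.455/1.180 ≈ 1.233 → |1.233 − 1.333| = 0.100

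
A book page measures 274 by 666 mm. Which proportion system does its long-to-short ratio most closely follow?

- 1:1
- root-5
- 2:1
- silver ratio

Ratio = 666 / 274 ≈ 2.431.
Distances: 1:1 1.000 (Δ 1.431); root-5 2.236 (Δ 0.195); 2:1 2.000 (Δ 0.431); silver ratio 2.414 (Δ 0.017).

silver ratio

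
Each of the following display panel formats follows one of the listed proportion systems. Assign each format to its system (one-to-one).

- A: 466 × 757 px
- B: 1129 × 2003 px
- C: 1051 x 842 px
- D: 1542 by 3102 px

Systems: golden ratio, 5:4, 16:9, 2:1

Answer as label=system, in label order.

A=golden ratio, B=16:9, C=5:4, D=2:1

A = 757/466 ≈ 1.624 → golden ratio (1.618)
B = 2003/1129 ≈ 1.774 → 16:9 (1.778)
C = 1051/842 ≈ 1.248 → 5:4 (1.250)
D = 3102/1542 ≈ 2.012 → 2:1 (2.000)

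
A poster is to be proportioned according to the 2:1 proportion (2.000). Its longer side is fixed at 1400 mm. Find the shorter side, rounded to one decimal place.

2:1 = 2.00000.
Shorter side = 1400 ÷ 2.00000 ≈ 700.000 → 700.0 mm.

700.0 mm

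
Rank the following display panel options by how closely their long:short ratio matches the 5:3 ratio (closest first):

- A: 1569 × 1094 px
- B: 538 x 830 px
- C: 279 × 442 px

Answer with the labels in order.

A: 1569/1094 ≈ 1.434 → |1.434 − 1.667| = 0.233
B: 830/538 ≈ 1.543 → |1.543 − 1.667| = 0.124
C: 442/279 ≈ 1.584 → |1.584 − 1.667| = 0.083

C, B, A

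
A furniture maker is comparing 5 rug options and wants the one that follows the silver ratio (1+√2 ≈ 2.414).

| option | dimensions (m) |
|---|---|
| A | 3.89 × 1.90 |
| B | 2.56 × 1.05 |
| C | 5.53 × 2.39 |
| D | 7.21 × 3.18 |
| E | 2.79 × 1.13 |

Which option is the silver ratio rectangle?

B

Ratios (long/short): A ≈ 2.047; B ≈ 2.438; C ≈ 2.314; D ≈ 2.267; E ≈ 2.469.
silver ratio ≈ 2.414; option B is nearest (Δ 0.024).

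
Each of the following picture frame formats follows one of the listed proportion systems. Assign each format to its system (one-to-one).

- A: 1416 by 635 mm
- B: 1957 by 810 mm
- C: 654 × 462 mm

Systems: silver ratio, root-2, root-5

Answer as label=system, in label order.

A=root-5, B=silver ratio, C=root-2

A = 1416/635 ≈ 2.230 → root-5 (2.236)
B = 1957/810 ≈ 2.416 → silver ratio (2.414)
C = 654/462 ≈ 1.416 → root-2 (1.414)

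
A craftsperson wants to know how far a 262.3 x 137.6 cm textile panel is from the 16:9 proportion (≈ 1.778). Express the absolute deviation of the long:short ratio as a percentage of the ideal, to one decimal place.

Ratio = 262.3 / 137.6 ≈ 1.9063.
Ideal 16:9 ≈ 1.7778. |1.9063 − 1.7778| / 1.7778 ≈ 7.23% → 7.2%.

7.2%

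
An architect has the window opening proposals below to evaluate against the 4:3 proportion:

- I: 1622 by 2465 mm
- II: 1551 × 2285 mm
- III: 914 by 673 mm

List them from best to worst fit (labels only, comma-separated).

I: 2465/1622 ≈ 1.520 → |1.520 − 1.333| = 0.187
II: 2285/1551 ≈ 1.473 → |1.473 − 1.333| = 0.140
III: 914/673 ≈ 1.358 → |1.358 − 1.333| = 0.025

III, II, I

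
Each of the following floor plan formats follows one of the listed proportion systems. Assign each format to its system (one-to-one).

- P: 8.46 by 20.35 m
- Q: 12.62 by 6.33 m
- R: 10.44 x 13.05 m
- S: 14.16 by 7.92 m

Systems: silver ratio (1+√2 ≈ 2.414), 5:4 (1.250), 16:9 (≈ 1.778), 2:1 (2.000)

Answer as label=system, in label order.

P=silver ratio, Q=2:1, R=5:4, S=16:9

Ratios: P ≈ 2.405; Q ≈ 1.994; R ≈ 1.250; S ≈ 1.788.
Targets: silver ratio ≈ 2.414; 5:4 ≈ 1.250; 16:9 ≈ 1.778; 2:1 ≈ 2.000.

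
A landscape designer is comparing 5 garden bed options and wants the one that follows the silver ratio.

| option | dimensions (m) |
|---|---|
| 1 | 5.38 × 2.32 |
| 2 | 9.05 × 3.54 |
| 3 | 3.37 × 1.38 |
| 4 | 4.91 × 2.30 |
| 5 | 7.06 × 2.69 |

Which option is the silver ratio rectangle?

Target silver ratio ≈ 2.414.
1: 2.319 (Δ0.095)  2: 2.556 (Δ0.142)  3: 2.442 (Δ0.028)  4: 2.135 (Δ0.279)  5: 2.625 (Δ0.211)

3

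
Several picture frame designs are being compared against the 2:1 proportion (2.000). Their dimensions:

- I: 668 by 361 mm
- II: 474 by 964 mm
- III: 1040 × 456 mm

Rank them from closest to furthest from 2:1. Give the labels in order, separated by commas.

I: 668/361 ≈ 1.850 → |1.850 − 2.000| = 0.150
II: 964/474 ≈ 2.034 → |2.034 − 2.000| = 0.034
III: 1040/456 ≈ 2.281 → |2.281 − 2.000| = 0.281

II, I, III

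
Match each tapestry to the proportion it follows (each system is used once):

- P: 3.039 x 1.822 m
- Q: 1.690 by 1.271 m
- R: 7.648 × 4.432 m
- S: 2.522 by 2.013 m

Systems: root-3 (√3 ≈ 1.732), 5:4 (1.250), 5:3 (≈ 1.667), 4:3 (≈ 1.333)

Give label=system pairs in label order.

Ratios: P ≈ 1.668; Q ≈ 1.330; R ≈ 1.726; S ≈ 1.253.
Targets: root-3 ≈ 1.732; 5:4 ≈ 1.250; 5:3 ≈ 1.667; 4:3 ≈ 1.333.

P=5:3, Q=4:3, R=root-3, S=5:4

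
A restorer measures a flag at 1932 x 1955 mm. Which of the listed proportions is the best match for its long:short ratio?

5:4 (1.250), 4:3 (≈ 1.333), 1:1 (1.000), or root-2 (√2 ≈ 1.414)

Ratio = 1955 / 1932 ≈ 1.012.
Distances: 5:4 1.250 (Δ 0.238); 4:3 1.333 (Δ 0.321); 1:1 1.000 (Δ 0.012); root-2 1.414 (Δ 0.402).

1:1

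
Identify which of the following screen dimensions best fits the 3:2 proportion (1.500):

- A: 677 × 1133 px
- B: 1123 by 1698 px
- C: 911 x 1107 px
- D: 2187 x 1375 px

B

Target 3:2 ≈ 1.500.
A: 1.674 (Δ0.174)  B: 1.512 (Δ0.012)  C: 1.215 (Δ0.285)  D: 1.591 (Δ0.091)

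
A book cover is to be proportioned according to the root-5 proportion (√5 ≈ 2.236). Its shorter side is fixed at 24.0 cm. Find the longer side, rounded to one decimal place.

root-5 ≈ 2.23607.
Longer side = 24.0 × 2.23607 ≈ 53.666 → 53.7 cm.

53.7 cm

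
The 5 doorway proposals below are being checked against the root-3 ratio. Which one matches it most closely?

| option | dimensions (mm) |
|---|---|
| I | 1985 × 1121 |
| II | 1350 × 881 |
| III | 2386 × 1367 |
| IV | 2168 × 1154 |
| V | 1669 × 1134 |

Ratios (long/short): I ≈ 1.771; II ≈ 1.532; III ≈ 1.745; IV ≈ 1.879; V ≈ 1.472.
root-3 ≈ 1.732; option III is nearest (Δ 0.013).

III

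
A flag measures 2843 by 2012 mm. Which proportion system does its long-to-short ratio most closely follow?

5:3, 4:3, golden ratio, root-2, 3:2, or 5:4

Ratio = 2843 / 2012 ≈ 1.413.
Distances: 5:3 1.667 (Δ 0.254); 4:3 1.333 (Δ 0.080); golden ratio 1.618 (Δ 0.205); root-2 1.414 (Δ 0.001); 3:2 1.500 (Δ 0.087); 5:4 1.250 (Δ 0.163).

root-2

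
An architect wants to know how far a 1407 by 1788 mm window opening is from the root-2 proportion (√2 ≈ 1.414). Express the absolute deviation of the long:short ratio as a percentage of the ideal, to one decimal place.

Ratio = 1788 / 1407 ≈ 1.2708.
Ideal root-2 ≈ 1.4142. |1.2708 − 1.4142| / 1.4142 ≈ 10.14% → 10.1%.

10.1%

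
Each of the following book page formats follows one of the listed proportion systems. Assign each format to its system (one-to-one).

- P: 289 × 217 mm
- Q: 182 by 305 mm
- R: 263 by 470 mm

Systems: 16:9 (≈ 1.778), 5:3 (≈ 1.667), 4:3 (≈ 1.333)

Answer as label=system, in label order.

Ratios: P ≈ 1.332; Q ≈ 1.676; R ≈ 1.787.
Targets: 16:9 ≈ 1.778; 5:3 ≈ 1.667; 4:3 ≈ 1.333.

P=4:3, Q=5:3, R=16:9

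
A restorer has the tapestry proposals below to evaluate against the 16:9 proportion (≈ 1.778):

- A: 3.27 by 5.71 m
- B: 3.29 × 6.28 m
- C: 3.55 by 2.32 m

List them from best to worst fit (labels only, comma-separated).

A: 5.71/3.27 ≈ 1.746 → |1.746 − 1.778| = 0.032
B: 6.28/3.29 ≈ 1.909 → |1.909 − 1.778| = 0.131
C: 3.55/2.32 ≈ 1.530 → |1.530 − 1.778| = 0.248

A, B, C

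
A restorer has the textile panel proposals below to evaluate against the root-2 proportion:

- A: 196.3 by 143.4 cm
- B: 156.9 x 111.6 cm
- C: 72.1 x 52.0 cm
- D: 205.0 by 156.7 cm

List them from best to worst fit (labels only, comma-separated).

B, C, A, D

A: 196.3/143.4 ≈ 1.369 → |1.369 − 1.414| = 0.045
B: 156.9/111.6 ≈ 1.406 → |1.406 − 1.414| = 0.008
C: 72.1/52.0 ≈ 1.387 → |1.387 − 1.414| = 0.027
D: 205.0/156.7 ≈ 1.308 → |1.308 − 1.414| = 0.106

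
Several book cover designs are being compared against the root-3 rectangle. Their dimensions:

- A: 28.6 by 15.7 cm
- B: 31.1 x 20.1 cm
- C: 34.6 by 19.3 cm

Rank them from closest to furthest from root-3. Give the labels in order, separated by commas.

C, A, B

Ratios: A = 28.6 / 15.7 ≈ 1.822; B = 31.1 / 20.1 ≈ 1.547; C = 34.6 / 19.3 ≈ 1.793.
|Δ from 1.732|: A 0.090; B 0.185; C 0.061.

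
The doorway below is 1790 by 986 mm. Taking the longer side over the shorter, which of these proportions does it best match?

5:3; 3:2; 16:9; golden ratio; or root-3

16:9

Ratio = 1790 / 986 ≈ 1.815.
Distances: 5:3 1.667 (Δ 0.148); 3:2 1.500 (Δ 0.315); 16:9 1.778 (Δ 0.037); golden ratio 1.618 (Δ 0.197); root-3 1.732 (Δ 0.083).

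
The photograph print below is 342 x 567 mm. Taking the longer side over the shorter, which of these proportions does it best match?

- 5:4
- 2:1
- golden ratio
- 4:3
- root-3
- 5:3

567/342 ≈ 1.658. Nearest candidates are 5:3 (1.667, off by 0.009) and golden ratio (1.618, off by 0.040).

5:3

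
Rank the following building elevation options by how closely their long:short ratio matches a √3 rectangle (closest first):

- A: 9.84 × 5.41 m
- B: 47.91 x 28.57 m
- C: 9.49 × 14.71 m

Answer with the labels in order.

Ratios: A = 9.84 / 5.41 ≈ 1.819; B = 47.91 / 28.57 ≈ 1.677; C = 14.71 / 9.49 ≈ 1.550.
|Δ from 1.732|: A 0.087; B 0.055; C 0.182.

B, A, C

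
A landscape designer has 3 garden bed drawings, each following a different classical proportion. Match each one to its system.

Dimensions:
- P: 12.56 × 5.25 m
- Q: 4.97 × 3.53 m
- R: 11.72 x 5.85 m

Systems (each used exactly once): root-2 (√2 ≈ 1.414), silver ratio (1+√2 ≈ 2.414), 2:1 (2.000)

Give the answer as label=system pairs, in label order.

Ratios: P ≈ 2.392; Q ≈ 1.408; R ≈ 2.003.
Targets: root-2 ≈ 1.414; silver ratio ≈ 2.414; 2:1 ≈ 2.000.

P=silver ratio, Q=root-2, R=2:1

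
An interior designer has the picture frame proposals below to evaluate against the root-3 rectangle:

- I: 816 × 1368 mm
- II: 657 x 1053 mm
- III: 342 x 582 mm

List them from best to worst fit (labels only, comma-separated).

Ratios: I = 1368 / 816 ≈ 1.676; II = 1053 / 657 ≈ 1.603; III = 582 / 342 ≈ 1.702.
|Δ from 1.732|: I 0.056; II 0.129; III 0.030.

III, I, II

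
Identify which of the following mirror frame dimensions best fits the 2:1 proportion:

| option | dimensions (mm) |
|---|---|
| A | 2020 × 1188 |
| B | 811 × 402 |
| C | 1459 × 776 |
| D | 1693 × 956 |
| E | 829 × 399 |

B

Ratios (long/short): A ≈ 1.700; B ≈ 2.017; C ≈ 1.880; D ≈ 1.771; E ≈ 2.078.
2:1 ≈ 2.000; option B is nearest (Δ 0.017).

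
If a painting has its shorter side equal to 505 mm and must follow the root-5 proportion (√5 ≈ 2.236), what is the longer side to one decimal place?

1129.2 mm

root-5 ≈ 2.23607.
Longer side = 505 × 2.23607 ≈ 1129.215 → 1129.2 mm.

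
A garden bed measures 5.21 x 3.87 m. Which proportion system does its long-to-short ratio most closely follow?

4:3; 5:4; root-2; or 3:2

4:3

5.21/3.87 ≈ 1.346. Nearest candidates are 4:3 (1.333, off by 0.013) and root-2 (1.414, off by 0.068).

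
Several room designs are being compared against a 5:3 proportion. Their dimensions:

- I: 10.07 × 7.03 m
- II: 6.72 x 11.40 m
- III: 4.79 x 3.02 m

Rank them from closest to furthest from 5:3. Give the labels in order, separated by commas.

I: 10.07/7.03 ≈ 1.432 → |1.432 − 1.667| = 0.235
II: 11.40/6.72 ≈ 1.696 → |1.696 − 1.667| = 0.029
III: 4.79/3.02 ≈ 1.586 → |1.586 − 1.667| = 0.081

II, III, I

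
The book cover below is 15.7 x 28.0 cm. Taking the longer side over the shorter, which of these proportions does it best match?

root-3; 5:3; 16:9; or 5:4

16:9

Ratio = 28.0 / 15.7 ≈ 1.783.
Distances: root-3 1.732 (Δ 0.051); 5:3 1.667 (Δ 0.116); 16:9 1.778 (Δ 0.005); 5:4 1.250 (Δ 0.533).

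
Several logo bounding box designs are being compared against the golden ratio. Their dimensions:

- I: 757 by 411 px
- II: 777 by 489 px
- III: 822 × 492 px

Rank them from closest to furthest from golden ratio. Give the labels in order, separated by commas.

I: 757/411 ≈ 1.842 → |1.842 − 1.618| = 0.224
II: 777/489 ≈ 1.589 → |1.589 − 1.618| = 0.029
III: 822/492 ≈ 1.671 → |1.671 − 1.618| = 0.053

II, III, I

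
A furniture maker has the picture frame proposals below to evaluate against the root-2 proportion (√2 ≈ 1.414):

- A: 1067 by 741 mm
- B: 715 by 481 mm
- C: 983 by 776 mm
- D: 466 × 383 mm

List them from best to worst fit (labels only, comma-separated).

A: 1067/741 ≈ 1.440 → |1.440 − 1.414| = 0.026
B: 715/481 ≈ 1.486 → |1.486 − 1.414| = 0.072
C: 983/776 ≈ 1.267 → |1.267 − 1.414| = 0.147
D: 466/383 ≈ 1.217 → |1.217 − 1.414| = 0.197

A, B, C, D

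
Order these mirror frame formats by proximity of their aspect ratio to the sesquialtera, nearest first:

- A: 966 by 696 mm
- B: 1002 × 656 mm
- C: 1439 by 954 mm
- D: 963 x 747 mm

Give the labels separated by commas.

Ratios: A = 966 / 696 ≈ 1.388; B = 1002 / 656 ≈ 1.527; C = 1439 / 954 ≈ 1.508; D = 963 / 747 ≈ 1.289.
|Δ from 1.500|: A 0.112; B 0.027; C 0.008; D 0.211.

C, B, A, D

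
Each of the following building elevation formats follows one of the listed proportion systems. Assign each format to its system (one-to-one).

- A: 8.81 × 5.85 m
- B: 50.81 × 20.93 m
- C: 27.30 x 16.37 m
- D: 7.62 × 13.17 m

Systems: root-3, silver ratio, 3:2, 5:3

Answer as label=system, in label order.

A=3:2, B=silver ratio, C=5:3, D=root-3

A = 8.81/5.85 ≈ 1.506 → 3:2 (1.500)
B = 50.81/20.93 ≈ 2.428 → silver ratio (2.414)
C = 27.30/16.37 ≈ 1.668 → 5:3 (1.667)
D = 13.17/7.62 ≈ 1.728 → root-3 (1.732)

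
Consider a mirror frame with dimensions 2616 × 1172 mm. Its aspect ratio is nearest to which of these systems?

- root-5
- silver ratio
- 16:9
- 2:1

2616/1172 ≈ 2.232. Nearest candidates are root-5 (2.236, off by 0.004) and silver ratio (2.414, off by 0.182).

root-5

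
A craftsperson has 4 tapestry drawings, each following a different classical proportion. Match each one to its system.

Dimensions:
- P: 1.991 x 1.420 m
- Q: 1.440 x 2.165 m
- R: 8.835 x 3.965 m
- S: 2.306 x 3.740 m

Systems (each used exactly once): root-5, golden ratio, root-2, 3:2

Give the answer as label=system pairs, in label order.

P = 1.991/1.420 ≈ 1.402 → root-2 (1.414)
Q = 2.165/1.440 ≈ 1.503 → 3:2 (1.500)
R = 8.835/3.965 ≈ 2.228 → root-5 (2.236)
S = 3.740/2.306 ≈ 1.622 → golden ratio (1.618)

P=root-2, Q=3:2, R=root-5, S=golden ratio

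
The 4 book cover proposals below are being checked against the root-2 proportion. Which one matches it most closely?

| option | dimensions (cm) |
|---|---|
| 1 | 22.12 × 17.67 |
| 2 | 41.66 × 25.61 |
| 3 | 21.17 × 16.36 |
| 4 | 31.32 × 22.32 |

Ratios (long/short): 1 ≈ 1.252; 2 ≈ 1.627; 3 ≈ 1.294; 4 ≈ 1.403.
root-2 ≈ 1.414; option 4 is nearest (Δ 0.011).

4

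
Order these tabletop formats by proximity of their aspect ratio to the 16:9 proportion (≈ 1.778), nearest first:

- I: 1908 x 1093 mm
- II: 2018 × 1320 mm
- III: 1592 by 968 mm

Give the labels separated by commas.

I, III, II

Ratios: I = 1908 / 1093 ≈ 1.746; II = 2018 / 1320 ≈ 1.529; III = 1592 / 968 ≈ 1.645.
|Δ from 1.778|: I 0.032; II 0.249; III 0.133.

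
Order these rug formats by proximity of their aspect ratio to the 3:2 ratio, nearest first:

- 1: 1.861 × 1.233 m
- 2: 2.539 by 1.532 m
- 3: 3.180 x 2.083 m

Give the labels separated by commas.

1, 3, 2

Ratios: 1 = 1.861 / 1.233 ≈ 1.509; 2 = 2.539 / 1.532 ≈ 1.657; 3 = 3.180 / 2.083 ≈ 1.527.
|Δ from 1.500|: 1 0.009; 2 0.157; 3 0.027.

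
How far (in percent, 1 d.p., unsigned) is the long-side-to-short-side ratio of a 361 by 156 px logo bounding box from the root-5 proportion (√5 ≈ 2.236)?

3.5%

Ratio = 361 / 156 ≈ 2.3141.
Ideal root-5 ≈ 2.2361. |2.3141 − 2.2361| / 2.2361 ≈ 3.49% → 3.5%.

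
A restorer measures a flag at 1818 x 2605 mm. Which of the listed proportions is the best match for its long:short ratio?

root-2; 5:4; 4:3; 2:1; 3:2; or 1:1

root-2

Ratio = 2605 / 1818 ≈ 1.433.
Distances: root-2 1.414 (Δ 0.019); 5:4 1.250 (Δ 0.183); 4:3 1.333 (Δ 0.100); 2:1 2.000 (Δ 0.567); 3:2 1.500 (Δ 0.067); 1:1 1.000 (Δ 0.433).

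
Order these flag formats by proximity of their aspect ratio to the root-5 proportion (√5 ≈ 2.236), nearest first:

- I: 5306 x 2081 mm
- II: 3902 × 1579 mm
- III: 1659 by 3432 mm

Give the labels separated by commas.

Ratios: I = 5306 / 2081 ≈ 2.550; II = 3902 / 1579 ≈ 2.471; III = 3432 / 1659 ≈ 2.069.
|Δ from 2.236|: I 0.314; II 0.235; III 0.167.

III, II, I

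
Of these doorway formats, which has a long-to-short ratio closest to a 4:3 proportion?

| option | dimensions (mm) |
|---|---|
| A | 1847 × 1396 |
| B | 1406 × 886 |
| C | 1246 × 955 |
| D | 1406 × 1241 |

A

Target 4:3 ≈ 1.333.
A: 1.323 (Δ0.010)  B: 1.587 (Δ0.254)  C: 1.305 (Δ0.028)  D: 1.133 (Δ0.200)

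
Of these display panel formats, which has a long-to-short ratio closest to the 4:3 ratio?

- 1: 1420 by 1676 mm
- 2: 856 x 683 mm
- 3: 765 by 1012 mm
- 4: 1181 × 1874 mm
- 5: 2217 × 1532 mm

Ratios (long/short): 1 ≈ 1.180; 2 ≈ 1.253; 3 ≈ 1.323; 4 ≈ 1.587; 5 ≈ 1.447.
4:3 ≈ 1.333; option 3 is nearest (Δ 0.010).

3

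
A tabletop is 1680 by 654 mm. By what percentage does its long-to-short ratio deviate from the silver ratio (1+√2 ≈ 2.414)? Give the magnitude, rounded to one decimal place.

6.4%

Ratio = 1680 / 654 ≈ 2.5688.
Ideal silver ratio ≈ 2.4142. |2.5688 − 2.4142| / 2.4142 ≈ 6.40% → 6.4%.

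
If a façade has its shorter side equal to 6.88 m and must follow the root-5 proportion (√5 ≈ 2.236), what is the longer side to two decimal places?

root-5 ≈ 2.23607.
Longer side = 6.88 × 2.23607 ≈ 15.3842 → 15.38 m.

15.38 m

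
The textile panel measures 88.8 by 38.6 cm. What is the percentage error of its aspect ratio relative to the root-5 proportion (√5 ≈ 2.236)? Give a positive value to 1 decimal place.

2.9%

Ratio = 88.8 / 38.6 ≈ 2.3005.
Ideal root-5 ≈ 2.2361. |2.3005 − 2.2361| / 2.2361 ≈ 2.88% → 2.9%.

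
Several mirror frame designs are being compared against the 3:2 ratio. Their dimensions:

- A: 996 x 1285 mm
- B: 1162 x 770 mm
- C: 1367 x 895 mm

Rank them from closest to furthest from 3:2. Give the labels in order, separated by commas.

B, C, A

Ratios: A = 1285 / 996 ≈ 1.290; B = 1162 / 770 ≈ 1.509; C = 1367 / 895 ≈ 1.527.
|Δ from 1.500|: A 0.210; B 0.009; C 0.027.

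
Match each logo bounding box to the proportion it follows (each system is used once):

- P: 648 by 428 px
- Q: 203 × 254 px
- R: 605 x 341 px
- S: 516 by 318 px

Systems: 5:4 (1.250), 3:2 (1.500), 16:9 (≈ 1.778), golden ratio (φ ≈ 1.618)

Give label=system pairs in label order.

Ratios: P ≈ 1.514; Q ≈ 1.251; R ≈ 1.774; S ≈ 1.623.
Targets: 5:4 ≈ 1.250; 3:2 ≈ 1.500; 16:9 ≈ 1.778; golden ratio ≈ 1.618.

P=3:2, Q=5:4, R=16:9, S=golden ratio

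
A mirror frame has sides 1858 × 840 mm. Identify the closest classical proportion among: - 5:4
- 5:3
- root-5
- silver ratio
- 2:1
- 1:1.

root-5

Ratio = 1858 / 840 ≈ 2.212.
Distances: 5:4 1.250 (Δ 0.962); 5:3 1.667 (Δ 0.545); root-5 2.236 (Δ 0.024); silver ratio 2.414 (Δ 0.202); 2:1 2.000 (Δ 0.212); 1:1 1.000 (Δ 1.212).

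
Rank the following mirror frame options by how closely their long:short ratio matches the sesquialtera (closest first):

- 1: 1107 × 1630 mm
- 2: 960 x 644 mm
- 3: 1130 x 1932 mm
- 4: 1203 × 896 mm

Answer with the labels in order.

2, 1, 4, 3

Ratios: 1 = 1630 / 1107 ≈ 1.472; 2 = 960 / 644 ≈ 1.491; 3 = 1932 / 1130 ≈ 1.710; 4 = 1203 / 896 ≈ 1.343.
|Δ from 1.500|: 1 0.028; 2 0.009; 3 0.210; 4 0.157.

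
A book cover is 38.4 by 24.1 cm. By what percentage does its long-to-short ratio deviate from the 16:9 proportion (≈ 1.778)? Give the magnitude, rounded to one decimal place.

10.4%

Ratio = 38.4 / 24.1 ≈ 1.5934.
Ideal 16:9 ≈ 1.7778. |1.5934 − 1.7778| / 1.7778 ≈ 10.37% → 10.4%.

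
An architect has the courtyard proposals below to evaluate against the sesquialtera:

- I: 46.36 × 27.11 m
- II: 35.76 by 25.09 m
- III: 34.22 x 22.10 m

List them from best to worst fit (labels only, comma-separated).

III, II, I

Ratios: I = 46.36 / 27.11 ≈ 1.710; II = 35.76 / 25.09 ≈ 1.425; III = 34.22 / 22.10 ≈ 1.548.
|Δ from 1.500|: I 0.210; II 0.075; III 0.048.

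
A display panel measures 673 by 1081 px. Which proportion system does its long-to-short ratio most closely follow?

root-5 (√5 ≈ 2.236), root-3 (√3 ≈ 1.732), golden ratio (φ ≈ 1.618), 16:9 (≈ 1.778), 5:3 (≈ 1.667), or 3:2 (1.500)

1081/673 ≈ 1.606. Nearest candidates are golden ratio (1.618, off by 0.012) and 5:3 (1.667, off by 0.061).

golden ratio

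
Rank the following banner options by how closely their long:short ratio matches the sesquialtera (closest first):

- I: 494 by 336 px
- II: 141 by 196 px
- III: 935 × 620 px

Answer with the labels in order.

III, I, II

Ratios: I = 494 / 336 ≈ 1.470; II = 196 / 141 ≈ 1.390; III = 935 / 620 ≈ 1.508.
|Δ from 1.500|: I 0.030; II 0.110; III 0.008.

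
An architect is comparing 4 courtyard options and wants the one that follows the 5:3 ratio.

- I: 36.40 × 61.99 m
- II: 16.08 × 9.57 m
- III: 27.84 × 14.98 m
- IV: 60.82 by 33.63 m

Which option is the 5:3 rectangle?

II

Ratios (long/short): I ≈ 1.703; II ≈ 1.680; III ≈ 1.858; IV ≈ 1.809.
5:3 ≈ 1.667; option II is nearest (Δ 0.013).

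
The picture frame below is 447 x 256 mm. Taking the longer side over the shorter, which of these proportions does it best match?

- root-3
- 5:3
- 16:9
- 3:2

Ratio = 447 / 256 ≈ 1.746.
Distances: root-3 1.732 (Δ 0.014); 5:3 1.667 (Δ 0.079); 16:9 1.778 (Δ 0.032); 3:2 1.500 (Δ 0.246).

root-3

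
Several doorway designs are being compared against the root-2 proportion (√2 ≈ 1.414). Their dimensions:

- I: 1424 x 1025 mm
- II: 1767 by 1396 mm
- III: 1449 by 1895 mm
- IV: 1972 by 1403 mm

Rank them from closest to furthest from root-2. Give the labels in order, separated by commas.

IV, I, III, II

I: 1424/1025 ≈ 1.389 → |1.389 − 1.414| = 0.025
II: 1767/1396 ≈ 1.266 → |1.266 − 1.414| = 0.148
III: 1895/1449 ≈ 1.308 → |1.308 − 1.414| = 0.106
IV: 1972/1403 ≈ 1.406 → |1.406 − 1.414| = 0.008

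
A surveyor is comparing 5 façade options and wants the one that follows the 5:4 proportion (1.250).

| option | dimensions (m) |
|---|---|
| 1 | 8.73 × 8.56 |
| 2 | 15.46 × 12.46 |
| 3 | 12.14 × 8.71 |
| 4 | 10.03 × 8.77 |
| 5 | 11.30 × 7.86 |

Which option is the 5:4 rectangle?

Target 5:4 ≈ 1.250.
1: 1.020 (Δ0.230)  2: 1.241 (Δ0.009)  3: 1.394 (Δ0.144)  4: 1.144 (Δ0.106)  5: 1.438 (Δ0.188)

2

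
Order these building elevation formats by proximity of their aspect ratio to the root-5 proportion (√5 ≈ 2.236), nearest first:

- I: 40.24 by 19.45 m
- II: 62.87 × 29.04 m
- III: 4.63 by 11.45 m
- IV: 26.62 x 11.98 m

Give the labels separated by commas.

Ratios: I = 40.24 / 19.45 ≈ 2.069; II = 62.87 / 29.04 ≈ 2.165; III = 11.45 / 4.63 ≈ 2.473; IV = 26.62 / 11.98 ≈ 2.222.
|Δ from 2.236|: I 0.167; II 0.071; III 0.237; IV 0.014.

IV, II, I, III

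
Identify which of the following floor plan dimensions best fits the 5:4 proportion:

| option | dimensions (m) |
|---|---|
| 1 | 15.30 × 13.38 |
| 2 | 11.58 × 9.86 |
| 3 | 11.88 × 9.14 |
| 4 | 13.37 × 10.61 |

4

Ratios (long/short): 1 ≈ 1.143; 2 ≈ 1.174; 3 ≈ 1.300; 4 ≈ 1.260.
5:4 ≈ 1.250; option 4 is nearest (Δ 0.010).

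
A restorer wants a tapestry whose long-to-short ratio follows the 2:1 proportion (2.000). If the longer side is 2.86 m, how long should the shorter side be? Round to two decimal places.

2:1 = 2.00000.
Shorter side = 2.86 ÷ 2.00000 ≈ 1.4300 → 1.43 m.

1.43 m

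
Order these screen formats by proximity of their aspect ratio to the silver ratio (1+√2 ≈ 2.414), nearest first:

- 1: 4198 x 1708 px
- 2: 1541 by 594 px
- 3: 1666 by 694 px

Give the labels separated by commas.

Ratios: 1 = 4198 / 1708 ≈ 2.458; 2 = 1541 / 594 ≈ 2.594; 3 = 1666 / 694 ≈ 2.401.
|Δ from 2.414|: 1 0.044; 2 0.180; 3 0.013.

3, 1, 2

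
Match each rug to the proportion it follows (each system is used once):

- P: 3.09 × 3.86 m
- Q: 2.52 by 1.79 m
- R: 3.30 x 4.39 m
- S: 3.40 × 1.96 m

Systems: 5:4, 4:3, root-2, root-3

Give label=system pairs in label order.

P=5:4, Q=root-2, R=4:3, S=root-3

Ratios: P ≈ 1.249; Q ≈ 1.408; R ≈ 1.330; S ≈ 1.735.
Targets: 5:4 ≈ 1.250; 4:3 ≈ 1.333; root-2 ≈ 1.414; root-3 ≈ 1.732.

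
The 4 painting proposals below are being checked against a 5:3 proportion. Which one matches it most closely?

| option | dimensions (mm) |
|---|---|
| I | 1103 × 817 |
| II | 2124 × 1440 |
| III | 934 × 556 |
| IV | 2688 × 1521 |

III

Target 5:3 ≈ 1.667.
I: 1.350 (Δ0.317)  II: 1.475 (Δ0.192)  III: 1.680 (Δ0.013)  IV: 1.767 (Δ0.100)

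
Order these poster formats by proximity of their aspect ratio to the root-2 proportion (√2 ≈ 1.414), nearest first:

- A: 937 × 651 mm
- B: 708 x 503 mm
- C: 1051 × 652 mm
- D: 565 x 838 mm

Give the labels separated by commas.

B, A, D, C

A: 937/651 ≈ 1.439 → |1.439 − 1.414| = 0.025
B: 708/503 ≈ 1.408 → |1.408 − 1.414| = 0.006
C: 1051/652 ≈ 1.612 → |1.612 − 1.414| = 0.198
D: 838/565 ≈ 1.483 → |1.483 − 1.414| = 0.069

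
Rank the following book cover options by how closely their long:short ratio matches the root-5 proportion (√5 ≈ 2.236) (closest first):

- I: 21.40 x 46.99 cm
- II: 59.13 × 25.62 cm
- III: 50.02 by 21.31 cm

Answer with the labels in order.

I, II, III

Ratios: I = 46.99 / 21.40 ≈ 2.196; II = 59.13 / 25.62 ≈ 2.308; III = 50.02 / 21.31 ≈ 2.347.
|Δ from 2.236|: I 0.040; II 0.072; III 0.111.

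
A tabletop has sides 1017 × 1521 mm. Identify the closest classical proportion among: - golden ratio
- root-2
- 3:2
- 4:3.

3:2

1521/1017 ≈ 1.496. Nearest candidates are 3:2 (1.500, off by 0.004) and root-2 (1.414, off by 0.082).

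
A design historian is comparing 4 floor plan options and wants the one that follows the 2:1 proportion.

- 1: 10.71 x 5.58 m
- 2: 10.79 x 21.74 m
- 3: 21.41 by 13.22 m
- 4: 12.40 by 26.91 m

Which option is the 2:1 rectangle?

Ratios (long/short): 1 ≈ 1.919; 2 ≈ 2.015; 3 ≈ 1.620; 4 ≈ 2.170.
2:1 ≈ 2.000; option 2 is nearest (Δ 0.015).

2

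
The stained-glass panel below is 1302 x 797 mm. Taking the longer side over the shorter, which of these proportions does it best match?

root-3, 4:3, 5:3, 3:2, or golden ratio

1302/797 ≈ 1.634. Nearest candidates are golden ratio (1.618, off by 0.016) and 5:3 (1.667, off by 0.033).

golden ratio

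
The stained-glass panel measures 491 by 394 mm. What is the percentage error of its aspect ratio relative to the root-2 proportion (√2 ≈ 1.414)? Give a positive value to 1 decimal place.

11.9%

Ratio = 491 / 394 ≈ 1.2462.
Ideal root-2 ≈ 1.4142. |1.2462 − 1.4142| / 1.4142 ≈ 11.88% → 11.9%.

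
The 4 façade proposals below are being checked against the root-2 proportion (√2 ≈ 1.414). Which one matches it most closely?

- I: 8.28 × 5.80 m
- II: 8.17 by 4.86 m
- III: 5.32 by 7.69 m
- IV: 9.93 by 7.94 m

Target root-2 ≈ 1.414.
I: 1.428 (Δ0.014)  II: 1.681 (Δ0.267)  III: 1.445 (Δ0.031)  IV: 1.251 (Δ0.163)

I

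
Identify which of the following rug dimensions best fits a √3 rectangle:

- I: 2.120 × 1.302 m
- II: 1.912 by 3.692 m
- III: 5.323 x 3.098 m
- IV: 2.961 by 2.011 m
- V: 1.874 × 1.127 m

III

Ratios (long/short): I ≈ 1.628; II ≈ 1.931; III ≈ 1.718; IV ≈ 1.472; V ≈ 1.663.
root-3 ≈ 1.732; option III is nearest (Δ 0.014).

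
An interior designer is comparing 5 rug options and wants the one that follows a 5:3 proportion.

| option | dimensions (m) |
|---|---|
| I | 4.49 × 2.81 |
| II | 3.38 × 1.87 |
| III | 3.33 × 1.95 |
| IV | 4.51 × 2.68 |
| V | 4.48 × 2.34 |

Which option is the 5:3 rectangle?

IV

Target 5:3 ≈ 1.667.
I: 1.598 (Δ0.069)  II: 1.807 (Δ0.140)  III: 1.708 (Δ0.041)  IV: 1.683 (Δ0.016)  V: 1.915 (Δ0.248)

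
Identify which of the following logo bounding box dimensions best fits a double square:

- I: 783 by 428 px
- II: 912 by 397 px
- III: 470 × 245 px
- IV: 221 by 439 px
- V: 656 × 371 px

Ratios (long/short): I ≈ 1.829; II ≈ 2.297; III ≈ 1.918; IV ≈ 1.986; V ≈ 1.768.
2:1 ≈ 2.000; option IV is nearest (Δ 0.014).

IV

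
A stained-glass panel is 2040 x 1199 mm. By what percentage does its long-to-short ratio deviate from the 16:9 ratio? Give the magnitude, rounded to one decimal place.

4.3%

Ratio = 2040 / 1199 ≈ 1.7014.
Ideal 16:9 ≈ 1.7778. |1.7014 − 1.7778| / 1.7778 ≈ 4.30% → 4.3%.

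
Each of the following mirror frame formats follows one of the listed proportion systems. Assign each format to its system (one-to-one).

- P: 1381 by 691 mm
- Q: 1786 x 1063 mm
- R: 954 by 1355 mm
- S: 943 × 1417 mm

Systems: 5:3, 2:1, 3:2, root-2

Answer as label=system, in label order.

P=2:1, Q=5:3, R=root-2, S=3:2

P = 1381/691 ≈ 1.999 → 2:1 (2.000)
Q = 1786/1063 ≈ 1.680 → 5:3 (1.667)
R = 1355/954 ≈ 1.420 → root-2 (1.414)
S = 1417/943 ≈ 1.503 → 3:2 (1.500)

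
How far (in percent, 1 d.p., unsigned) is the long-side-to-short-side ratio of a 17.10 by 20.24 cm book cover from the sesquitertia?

11.2%

Ratio = 20.24 / 17.10 ≈ 1.1836.
Ideal 4:3 ≈ 1.3333. |1.1836 − 1.3333| / 1.3333 ≈ 11.23% → 11.2%.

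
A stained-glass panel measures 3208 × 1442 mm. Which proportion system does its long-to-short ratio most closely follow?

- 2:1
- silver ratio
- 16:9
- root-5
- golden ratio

root-5

Ratio = 3208 / 1442 ≈ 2.225.
Distances: 2:1 2.000 (Δ 0.225); silver ratio 2.414 (Δ 0.189); 16:9 1.778 (Δ 0.447); root-5 2.236 (Δ 0.011); golden ratio 1.618 (Δ 0.607).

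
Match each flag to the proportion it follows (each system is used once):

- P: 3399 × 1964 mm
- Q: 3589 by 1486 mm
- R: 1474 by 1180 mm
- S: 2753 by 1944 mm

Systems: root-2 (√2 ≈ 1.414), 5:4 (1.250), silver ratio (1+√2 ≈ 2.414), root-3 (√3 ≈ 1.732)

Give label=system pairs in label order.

P=root-3, Q=silver ratio, R=5:4, S=root-2

Ratios: P ≈ 1.731; Q ≈ 2.415; R ≈ 1.249; S ≈ 1.416.
Targets: root-2 ≈ 1.414; 5:4 ≈ 1.250; silver ratio ≈ 2.414; root-3 ≈ 1.732.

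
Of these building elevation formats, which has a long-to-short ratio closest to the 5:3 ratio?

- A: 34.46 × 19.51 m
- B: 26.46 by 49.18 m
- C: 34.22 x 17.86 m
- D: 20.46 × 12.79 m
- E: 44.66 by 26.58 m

Ratios (long/short): A ≈ 1.766; B ≈ 1.859; C ≈ 1.916; D ≈ 1.600; E ≈ 1.680.
5:3 ≈ 1.667; option E is nearest (Δ 0.013).

E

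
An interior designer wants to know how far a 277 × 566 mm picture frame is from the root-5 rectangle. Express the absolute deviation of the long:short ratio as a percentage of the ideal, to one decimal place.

Ratio = 566 / 277 ≈ 2.0433.
Ideal root-5 ≈ 2.2361. |2.0433 − 2.2361| / 2.2361 ≈ 8.62% → 8.6%.

8.6%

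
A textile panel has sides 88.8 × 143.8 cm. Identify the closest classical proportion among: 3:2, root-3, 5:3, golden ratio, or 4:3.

golden ratio

Ratio = 143.8 / 88.8 ≈ 1.619.
Distances: 3:2 1.500 (Δ 0.119); root-3 1.732 (Δ 0.113); 5:3 1.667 (Δ 0.048); golden ratio 1.618 (Δ 0.001); 4:3 1.333 (Δ 0.286).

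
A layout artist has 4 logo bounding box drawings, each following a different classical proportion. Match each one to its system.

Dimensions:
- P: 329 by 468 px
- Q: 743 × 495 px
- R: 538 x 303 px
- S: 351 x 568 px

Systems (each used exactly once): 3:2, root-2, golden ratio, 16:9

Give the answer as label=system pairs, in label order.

P=root-2, Q=3:2, R=16:9, S=golden ratio

Ratios: P ≈ 1.422; Q ≈ 1.501; R ≈ 1.776; S ≈ 1.618.
Targets: 3:2 ≈ 1.500; root-2 ≈ 1.414; golden ratio ≈ 1.618; 16:9 ≈ 1.778.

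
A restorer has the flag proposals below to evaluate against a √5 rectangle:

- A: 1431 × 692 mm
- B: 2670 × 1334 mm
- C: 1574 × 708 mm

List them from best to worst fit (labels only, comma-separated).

C, A, B

A: 1431/692 ≈ 2.068 → |2.068 − 2.236| = 0.168
B: 2670/1334 ≈ 2.001 → |2.001 − 2.236| = 0.235
C: 1574/708 ≈ 2.223 → |2.223 − 2.236| = 0.013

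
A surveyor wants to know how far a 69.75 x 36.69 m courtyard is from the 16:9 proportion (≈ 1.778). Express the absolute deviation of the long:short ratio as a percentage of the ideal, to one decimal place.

Ratio = 69.75 / 36.69 ≈ 1.9011.
Ideal 16:9 ≈ 1.7778. |1.9011 − 1.7778| / 1.7778 ≈ 6.94% → 6.9%.

6.9%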